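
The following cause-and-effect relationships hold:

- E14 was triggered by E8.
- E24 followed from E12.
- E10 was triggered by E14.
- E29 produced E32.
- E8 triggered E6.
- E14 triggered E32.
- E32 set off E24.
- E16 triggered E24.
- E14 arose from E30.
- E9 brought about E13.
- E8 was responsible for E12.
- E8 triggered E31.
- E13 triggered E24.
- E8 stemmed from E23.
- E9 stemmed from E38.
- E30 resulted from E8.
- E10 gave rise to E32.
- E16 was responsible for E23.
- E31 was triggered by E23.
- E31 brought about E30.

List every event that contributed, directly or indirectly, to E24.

E10, E12, E13, E14, E16, E23, E29, E30, E31, E32, E38, E8, E9

Immediate causes of E24: E16, E32, E12, E13.
Further upstream: E23, E38, E8, E31, E30, E9, E14, E29, E10.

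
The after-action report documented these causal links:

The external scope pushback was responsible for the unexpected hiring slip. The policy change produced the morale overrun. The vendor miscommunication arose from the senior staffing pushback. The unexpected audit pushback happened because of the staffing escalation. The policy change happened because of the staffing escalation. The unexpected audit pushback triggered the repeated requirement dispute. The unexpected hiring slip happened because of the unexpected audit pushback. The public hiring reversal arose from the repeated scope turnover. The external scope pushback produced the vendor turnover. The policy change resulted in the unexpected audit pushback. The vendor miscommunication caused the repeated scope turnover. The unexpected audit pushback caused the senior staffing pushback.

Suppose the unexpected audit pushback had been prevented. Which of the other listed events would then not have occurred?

Downstream of the unexpected audit pushback: the senior staffing pushback, the repeated requirement dispute, the vendor miscommunication, the repeated scope turnover, the public hiring reversal, the unexpected hiring slip.
Of those, still caused via another path: the unexpected hiring slip.
The remainder have no surviving cause.

the public hiring reversal, the repeated requirement dispute, the repeated scope turnover, the senior staffing pushback, the vendor miscommunication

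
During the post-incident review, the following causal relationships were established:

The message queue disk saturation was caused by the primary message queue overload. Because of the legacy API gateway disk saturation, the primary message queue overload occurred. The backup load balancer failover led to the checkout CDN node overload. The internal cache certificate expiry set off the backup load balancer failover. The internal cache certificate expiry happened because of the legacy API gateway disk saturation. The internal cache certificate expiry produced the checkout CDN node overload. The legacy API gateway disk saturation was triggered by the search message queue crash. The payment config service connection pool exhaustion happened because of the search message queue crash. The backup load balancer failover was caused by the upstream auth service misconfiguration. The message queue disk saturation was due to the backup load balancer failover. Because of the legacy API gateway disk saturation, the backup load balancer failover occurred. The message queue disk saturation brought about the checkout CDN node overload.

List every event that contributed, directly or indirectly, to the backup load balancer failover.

the internal cache certificate expiry, the legacy API gateway disk saturation, the search message queue crash, the upstream auth service misconfiguration

Immediate causes of the backup load balancer failover: the legacy API gateway disk saturation, the internal cache certificate expiry, the upstream auth service misconfiguration.
Further upstream: the search message queue crash.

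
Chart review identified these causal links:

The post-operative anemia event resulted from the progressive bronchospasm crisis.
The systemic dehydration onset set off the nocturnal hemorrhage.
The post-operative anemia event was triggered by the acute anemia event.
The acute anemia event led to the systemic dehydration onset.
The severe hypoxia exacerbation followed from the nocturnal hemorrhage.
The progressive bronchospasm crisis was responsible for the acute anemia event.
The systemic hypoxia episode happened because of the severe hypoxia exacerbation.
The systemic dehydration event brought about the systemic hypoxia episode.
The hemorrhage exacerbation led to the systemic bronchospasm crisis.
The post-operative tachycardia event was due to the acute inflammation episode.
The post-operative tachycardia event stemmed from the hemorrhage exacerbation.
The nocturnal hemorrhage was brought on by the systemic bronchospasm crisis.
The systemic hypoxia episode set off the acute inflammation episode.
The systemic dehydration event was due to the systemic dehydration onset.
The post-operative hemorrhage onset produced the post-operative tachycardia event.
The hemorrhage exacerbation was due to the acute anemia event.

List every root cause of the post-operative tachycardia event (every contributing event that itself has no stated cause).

Tracing upstream from the post-operative tachycardia event: the post-operative tachycardia event ← the hemorrhage exacerbation ← the acute anemia event ← the progressive bronchospasm crisis.
A separate upstream branch: the post-operative tachycardia event ← the post-operative hemorrhage onset.
Each of those chain origins has no stated cause.

the post-operative hemorrhage onset, the progressive bronchospasm crisis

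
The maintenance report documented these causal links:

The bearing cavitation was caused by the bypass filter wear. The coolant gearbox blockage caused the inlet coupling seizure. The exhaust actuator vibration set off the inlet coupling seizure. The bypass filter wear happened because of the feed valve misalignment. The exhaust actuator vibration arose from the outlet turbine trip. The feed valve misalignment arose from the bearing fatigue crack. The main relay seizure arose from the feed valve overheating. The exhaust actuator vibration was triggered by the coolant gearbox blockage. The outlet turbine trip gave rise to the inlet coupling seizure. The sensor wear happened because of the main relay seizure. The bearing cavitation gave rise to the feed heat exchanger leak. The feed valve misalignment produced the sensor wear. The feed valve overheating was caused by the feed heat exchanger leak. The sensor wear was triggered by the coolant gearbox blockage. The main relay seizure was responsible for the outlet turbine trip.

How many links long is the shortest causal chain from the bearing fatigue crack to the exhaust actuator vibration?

8

Shortest chain: the bearing fatigue crack → the feed valve misalignment → the bypass filter wear → the bearing cavitation → the feed heat exchanger leak → the feed valve overheating → the main relay seizure → the outlet turbine trip → the exhaust actuator vibration.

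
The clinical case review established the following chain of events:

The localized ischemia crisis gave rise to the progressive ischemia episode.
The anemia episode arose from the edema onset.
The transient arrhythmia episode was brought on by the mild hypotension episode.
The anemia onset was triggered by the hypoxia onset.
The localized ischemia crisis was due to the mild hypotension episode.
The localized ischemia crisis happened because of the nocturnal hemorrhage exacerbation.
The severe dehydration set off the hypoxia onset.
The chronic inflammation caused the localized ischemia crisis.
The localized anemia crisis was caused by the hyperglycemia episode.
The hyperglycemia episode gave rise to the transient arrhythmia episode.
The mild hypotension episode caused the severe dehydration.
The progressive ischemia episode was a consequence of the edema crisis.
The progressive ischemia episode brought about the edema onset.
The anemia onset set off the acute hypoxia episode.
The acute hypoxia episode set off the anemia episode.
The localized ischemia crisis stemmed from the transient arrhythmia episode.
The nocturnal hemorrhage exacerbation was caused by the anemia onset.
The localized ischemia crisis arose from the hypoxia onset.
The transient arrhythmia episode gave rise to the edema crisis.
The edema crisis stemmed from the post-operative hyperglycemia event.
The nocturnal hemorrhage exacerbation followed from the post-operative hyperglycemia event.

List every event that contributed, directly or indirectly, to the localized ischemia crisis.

Immediate causes of the localized ischemia crisis: the chronic inflammation, the mild hypotension episode, the transient arrhythmia episode, the hypoxia onset, the nocturnal hemorrhage exacerbation.
Further upstream: the hyperglycemia episode, the severe dehydration, the post-operative hyperglycemia event, the anemia onset.

the anemia onset, the chronic inflammation, the hyperglycemia episode, the hypoxia onset, the mild hypotension episode, the nocturnal hemorrhage exacerbation, the post-operative hyperglycemia event, the severe dehydration, the transient arrhythmia episode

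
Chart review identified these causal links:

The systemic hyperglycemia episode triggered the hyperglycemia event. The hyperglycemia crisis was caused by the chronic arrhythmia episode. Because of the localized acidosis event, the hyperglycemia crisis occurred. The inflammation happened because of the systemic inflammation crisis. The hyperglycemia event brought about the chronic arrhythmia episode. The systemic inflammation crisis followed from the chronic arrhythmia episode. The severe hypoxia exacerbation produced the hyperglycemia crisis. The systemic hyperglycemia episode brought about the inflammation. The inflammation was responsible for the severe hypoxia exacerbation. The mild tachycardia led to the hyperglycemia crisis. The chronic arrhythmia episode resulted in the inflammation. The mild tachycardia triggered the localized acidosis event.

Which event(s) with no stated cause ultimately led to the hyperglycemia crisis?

the mild tachycardia, the systemic hyperglycemia episode

Tracing upstream from the hyperglycemia crisis: the hyperglycemia crisis ← the chronic arrhythmia episode ← the hyperglycemia event ← the systemic hyperglycemia episode.
A separate upstream branch: the hyperglycemia crisis ← the mild tachycardia.
Each of those chain origins has no stated cause.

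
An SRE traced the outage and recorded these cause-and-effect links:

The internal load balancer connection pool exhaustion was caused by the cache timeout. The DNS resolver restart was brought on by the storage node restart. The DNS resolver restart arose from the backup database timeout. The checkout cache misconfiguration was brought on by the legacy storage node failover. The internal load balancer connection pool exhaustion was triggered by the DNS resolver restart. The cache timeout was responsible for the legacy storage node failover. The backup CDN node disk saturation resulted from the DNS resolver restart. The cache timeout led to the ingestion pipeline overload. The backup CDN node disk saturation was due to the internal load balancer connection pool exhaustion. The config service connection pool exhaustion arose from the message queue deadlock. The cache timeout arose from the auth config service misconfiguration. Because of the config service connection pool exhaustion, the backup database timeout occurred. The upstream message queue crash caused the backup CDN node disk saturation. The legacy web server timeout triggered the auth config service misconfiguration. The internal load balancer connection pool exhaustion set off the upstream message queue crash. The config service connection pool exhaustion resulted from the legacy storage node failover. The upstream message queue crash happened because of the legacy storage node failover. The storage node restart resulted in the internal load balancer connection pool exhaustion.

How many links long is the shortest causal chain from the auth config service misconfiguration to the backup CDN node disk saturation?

Shortest chain: the auth config service misconfiguration → the cache timeout → the internal load balancer connection pool exhaustion → the backup CDN node disk saturation.

3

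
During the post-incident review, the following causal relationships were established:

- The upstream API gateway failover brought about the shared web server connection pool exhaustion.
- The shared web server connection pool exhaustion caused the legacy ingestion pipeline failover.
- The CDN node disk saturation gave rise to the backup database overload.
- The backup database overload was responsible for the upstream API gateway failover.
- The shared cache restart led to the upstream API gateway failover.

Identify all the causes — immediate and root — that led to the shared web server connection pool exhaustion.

Immediate cause of the shared web server connection pool exhaustion: the upstream API gateway failover.
Further upstream: the CDN node disk saturation, the backup database overload, the shared cache restart.

the CDN node disk saturation, the backup database overload, the shared cache restart, the upstream API gateway failover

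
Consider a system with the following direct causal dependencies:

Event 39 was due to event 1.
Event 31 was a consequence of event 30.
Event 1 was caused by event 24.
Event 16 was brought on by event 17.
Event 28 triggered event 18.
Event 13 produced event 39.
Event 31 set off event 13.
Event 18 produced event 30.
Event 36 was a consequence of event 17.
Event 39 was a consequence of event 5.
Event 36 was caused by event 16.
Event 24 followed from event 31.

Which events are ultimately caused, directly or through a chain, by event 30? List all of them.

Direct effects: event 31.
2 steps out: event 24, event 13.
3 steps out: event 1, event 39.
Not reachable from it: event 28, event 18, event 17, event 16, event 5, event 36.

event 1, event 13, event 24, event 31, event 39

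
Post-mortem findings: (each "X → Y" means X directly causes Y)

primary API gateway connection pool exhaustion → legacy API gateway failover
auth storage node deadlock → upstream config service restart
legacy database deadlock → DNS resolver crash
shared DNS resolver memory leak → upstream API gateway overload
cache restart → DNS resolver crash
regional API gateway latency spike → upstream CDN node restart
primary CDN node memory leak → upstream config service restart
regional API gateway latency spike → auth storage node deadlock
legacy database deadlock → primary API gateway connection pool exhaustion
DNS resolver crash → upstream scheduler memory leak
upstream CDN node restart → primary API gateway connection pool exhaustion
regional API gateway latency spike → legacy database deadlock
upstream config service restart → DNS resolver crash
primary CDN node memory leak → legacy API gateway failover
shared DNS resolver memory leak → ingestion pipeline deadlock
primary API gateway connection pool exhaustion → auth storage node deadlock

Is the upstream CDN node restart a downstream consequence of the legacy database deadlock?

The legacy database deadlock leads to the primary API gateway connection pool exhaustion, the auth storage node deadlock, the upstream config service restart, the legacy API gateway failover, the DNS resolver crash, the upstream scheduler memory leak; the upstream CDN node restart is not among them.

No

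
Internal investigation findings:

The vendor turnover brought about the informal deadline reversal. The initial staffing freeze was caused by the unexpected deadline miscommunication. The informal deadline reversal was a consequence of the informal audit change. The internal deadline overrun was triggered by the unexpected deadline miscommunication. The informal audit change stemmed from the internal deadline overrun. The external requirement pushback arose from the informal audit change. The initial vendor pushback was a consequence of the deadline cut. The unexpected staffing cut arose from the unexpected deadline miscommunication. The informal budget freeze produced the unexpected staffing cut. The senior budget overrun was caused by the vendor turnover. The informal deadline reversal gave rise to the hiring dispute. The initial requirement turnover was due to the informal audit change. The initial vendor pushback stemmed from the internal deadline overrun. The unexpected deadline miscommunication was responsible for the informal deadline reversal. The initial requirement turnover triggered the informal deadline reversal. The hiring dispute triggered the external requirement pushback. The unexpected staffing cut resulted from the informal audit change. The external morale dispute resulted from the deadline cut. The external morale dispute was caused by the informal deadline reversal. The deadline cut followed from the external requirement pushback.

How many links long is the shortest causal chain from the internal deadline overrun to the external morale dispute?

Shortest chain: the internal deadline overrun → the informal audit change → the informal deadline reversal → the external morale dispute.

3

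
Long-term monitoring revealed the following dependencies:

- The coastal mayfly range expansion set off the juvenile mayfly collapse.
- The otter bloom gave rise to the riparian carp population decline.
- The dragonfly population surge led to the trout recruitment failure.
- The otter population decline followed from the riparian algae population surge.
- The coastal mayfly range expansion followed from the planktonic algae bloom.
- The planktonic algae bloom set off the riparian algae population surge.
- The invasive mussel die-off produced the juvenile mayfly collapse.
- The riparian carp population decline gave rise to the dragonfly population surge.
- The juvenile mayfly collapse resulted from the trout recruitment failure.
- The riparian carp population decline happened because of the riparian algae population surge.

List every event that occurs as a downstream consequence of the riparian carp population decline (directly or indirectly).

the dragonfly population surge, the juvenile mayfly collapse, the trout recruitment failure

Direct effects: the dragonfly population surge.
2 steps out: the trout recruitment failure.
3 steps out: the juvenile mayfly collapse.
Not reachable from it: the planktonic algae bloom, the riparian algae population surge, the otter bloom, the otter population decline, the invasive mussel die-off, the coastal mayfly range expansion.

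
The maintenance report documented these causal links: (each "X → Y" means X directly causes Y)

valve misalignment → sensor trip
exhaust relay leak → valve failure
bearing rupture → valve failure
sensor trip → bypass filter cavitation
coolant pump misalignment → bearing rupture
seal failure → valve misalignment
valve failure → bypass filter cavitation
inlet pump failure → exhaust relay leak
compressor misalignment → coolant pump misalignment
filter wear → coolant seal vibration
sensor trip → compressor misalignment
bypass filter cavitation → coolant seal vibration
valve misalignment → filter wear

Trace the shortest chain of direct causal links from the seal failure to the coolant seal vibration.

the seal failure → the valve misalignment
the valve misalignment → the filter wear
the filter wear → the coolant seal vibration
Length: 3 steps.

the seal failure → the valve misalignment → the filter wear → the coolant seal vibration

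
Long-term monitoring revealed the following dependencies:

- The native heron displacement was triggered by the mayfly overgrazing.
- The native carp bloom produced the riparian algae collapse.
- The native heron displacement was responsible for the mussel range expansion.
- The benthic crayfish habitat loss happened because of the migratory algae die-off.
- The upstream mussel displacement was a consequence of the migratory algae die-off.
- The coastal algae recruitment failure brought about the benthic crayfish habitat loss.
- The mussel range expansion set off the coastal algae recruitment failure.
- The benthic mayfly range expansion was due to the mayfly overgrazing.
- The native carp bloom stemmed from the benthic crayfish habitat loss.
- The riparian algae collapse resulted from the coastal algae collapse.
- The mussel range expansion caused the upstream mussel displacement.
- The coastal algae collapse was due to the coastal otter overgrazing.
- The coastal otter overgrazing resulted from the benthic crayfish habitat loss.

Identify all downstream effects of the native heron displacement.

the benthic crayfish habitat loss, the coastal algae collapse, the coastal algae recruitment failure, the coastal otter overgrazing, the mussel range expansion, the native carp bloom, the riparian algae collapse, the upstream mussel displacement

Direct effects: the mussel range expansion.
2 steps out: the upstream mussel displacement, the coastal algae recruitment failure.
3 steps out: the benthic crayfish habitat loss.
4 steps out: the coastal otter overgrazing, the native carp bloom.
5 steps out: the coastal algae collapse, the riparian algae collapse.
Not reachable from it: the mayfly overgrazing, the migratory algae die-off, the benthic mayfly range expansion.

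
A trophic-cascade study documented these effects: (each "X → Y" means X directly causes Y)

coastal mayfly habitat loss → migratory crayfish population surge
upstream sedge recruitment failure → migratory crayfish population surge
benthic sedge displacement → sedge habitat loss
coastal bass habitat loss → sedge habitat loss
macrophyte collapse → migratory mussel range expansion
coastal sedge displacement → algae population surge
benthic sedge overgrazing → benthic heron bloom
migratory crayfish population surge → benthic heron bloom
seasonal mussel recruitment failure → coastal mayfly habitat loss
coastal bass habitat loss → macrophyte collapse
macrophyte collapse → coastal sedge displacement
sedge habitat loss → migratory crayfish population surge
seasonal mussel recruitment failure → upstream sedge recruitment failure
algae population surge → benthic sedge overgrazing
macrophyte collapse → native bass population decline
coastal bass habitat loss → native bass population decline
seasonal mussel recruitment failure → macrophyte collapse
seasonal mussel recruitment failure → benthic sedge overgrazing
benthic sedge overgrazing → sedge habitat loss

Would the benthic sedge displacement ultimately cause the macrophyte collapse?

No

The benthic sedge displacement leads to the sedge habitat loss, the migratory crayfish population surge, the benthic heron bloom; the macrophyte collapse is not among them.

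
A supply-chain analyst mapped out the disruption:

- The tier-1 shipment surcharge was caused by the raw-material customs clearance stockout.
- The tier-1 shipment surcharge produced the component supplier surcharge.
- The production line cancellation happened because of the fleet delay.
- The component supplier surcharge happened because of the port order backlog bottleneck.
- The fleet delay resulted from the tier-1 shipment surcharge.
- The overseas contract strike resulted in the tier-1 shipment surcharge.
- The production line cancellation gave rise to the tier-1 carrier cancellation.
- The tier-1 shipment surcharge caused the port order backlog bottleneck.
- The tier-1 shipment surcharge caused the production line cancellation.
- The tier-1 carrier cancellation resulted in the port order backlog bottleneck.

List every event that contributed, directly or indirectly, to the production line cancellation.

Immediate causes of the production line cancellation: the tier-1 shipment surcharge, the fleet delay.
Further upstream: the raw-material customs clearance stockout, the overseas contract strike.

the fleet delay, the overseas contract strike, the raw-material customs clearance stockout, the tier-1 shipment surcharge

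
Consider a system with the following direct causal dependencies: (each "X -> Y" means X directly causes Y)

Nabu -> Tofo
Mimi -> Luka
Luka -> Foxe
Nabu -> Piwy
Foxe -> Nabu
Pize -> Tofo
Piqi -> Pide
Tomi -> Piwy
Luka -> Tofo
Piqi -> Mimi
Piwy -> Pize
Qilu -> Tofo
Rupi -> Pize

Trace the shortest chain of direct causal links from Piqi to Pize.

Piqi → Mimi
Mimi → Luka
Luka → Foxe
Foxe → Nabu
Nabu → Piwy
Piwy → Pize
Length: 6 steps.

Piqi → Mimi → Luka → Foxe → Nabu → Piwy → Pize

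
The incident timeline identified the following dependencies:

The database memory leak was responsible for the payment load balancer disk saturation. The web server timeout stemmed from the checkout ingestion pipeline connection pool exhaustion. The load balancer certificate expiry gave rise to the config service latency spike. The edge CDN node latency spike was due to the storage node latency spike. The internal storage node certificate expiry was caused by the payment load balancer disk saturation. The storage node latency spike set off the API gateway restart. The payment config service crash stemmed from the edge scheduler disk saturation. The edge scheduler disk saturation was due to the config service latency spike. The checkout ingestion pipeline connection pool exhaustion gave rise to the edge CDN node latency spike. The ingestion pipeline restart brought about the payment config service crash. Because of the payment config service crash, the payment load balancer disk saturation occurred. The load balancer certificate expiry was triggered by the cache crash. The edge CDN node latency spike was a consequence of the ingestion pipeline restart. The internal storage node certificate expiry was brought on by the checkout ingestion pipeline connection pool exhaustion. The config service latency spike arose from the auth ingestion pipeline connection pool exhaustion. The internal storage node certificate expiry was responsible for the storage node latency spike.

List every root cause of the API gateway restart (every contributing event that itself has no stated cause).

the auth ingestion pipeline connection pool exhaustion, the cache crash, the checkout ingestion pipeline connection pool exhaustion, the database memory leak, the ingestion pipeline restart

Tracing upstream from the API gateway restart: the API gateway restart ← the storage node latency spike ← the internal storage node certificate expiry ← the payment load balancer disk saturation ← the payment config service crash ← the edge scheduler disk saturation ← the config service latency spike ← the auth ingestion pipeline connection pool exhaustion.
A separate upstream branch: the API gateway restart ← the storage node latency spike ← the internal storage node certificate expiry ← the payment load balancer disk saturation ← the payment config service crash ← the edge scheduler disk saturation ← the config service latency spike ← the load balancer certificate expiry ← the cache crash.
A separate upstream branch: the API gateway restart ← the storage node latency spike ← the internal storage node certificate expiry ← the payment load balancer disk saturation ← the payment config service crash ← the ingestion pipeline restart.
A separate upstream branch: the API gateway restart ← the storage node latency spike ← the internal storage node certificate expiry ← the checkout ingestion pipeline connection pool exhaustion.
A separate upstream branch: the API gateway restart ← the storage node latency spike ← the internal storage node certificate expiry ← the payment load balancer disk saturation ← the database memory leak.
Each of those chain origins has no stated cause.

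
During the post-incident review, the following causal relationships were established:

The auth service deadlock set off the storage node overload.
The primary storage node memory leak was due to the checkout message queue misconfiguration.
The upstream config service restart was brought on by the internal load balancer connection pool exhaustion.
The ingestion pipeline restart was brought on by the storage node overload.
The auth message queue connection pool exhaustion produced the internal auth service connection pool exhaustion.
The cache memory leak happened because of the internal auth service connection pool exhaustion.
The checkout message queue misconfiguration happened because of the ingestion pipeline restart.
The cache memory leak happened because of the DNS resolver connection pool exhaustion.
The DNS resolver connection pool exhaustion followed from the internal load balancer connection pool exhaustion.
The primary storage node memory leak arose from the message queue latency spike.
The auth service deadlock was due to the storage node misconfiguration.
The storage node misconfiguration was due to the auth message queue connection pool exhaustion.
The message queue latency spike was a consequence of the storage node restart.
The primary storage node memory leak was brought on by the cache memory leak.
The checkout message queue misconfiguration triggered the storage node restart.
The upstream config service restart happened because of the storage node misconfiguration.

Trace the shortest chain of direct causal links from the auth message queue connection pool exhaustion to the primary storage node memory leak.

the auth message queue connection pool exhaustion → the internal auth service connection pool exhaustion → the cache memory leak → the primary storage node memory leak

the auth message queue connection pool exhaustion → the internal auth service connection pool exhaustion
the internal auth service connection pool exhaustion → the cache memory leak
the cache memory leak → the primary storage node memory leak
Length: 3 steps.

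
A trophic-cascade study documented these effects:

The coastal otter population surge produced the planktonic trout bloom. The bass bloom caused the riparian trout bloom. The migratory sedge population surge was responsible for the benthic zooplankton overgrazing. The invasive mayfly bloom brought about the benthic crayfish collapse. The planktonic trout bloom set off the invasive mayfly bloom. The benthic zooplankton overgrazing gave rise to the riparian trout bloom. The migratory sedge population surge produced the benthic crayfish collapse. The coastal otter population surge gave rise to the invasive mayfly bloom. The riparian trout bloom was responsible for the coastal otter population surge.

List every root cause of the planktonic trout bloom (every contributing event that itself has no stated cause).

the bass bloom, the migratory sedge population surge

Tracing upstream from the planktonic trout bloom: the planktonic trout bloom ← the coastal otter population surge ← the riparian trout bloom ← the benthic zooplankton overgrazing ← the migratory sedge population surge.
A separate upstream branch: the planktonic trout bloom ← the coastal otter population surge ← the riparian trout bloom ← the bass bloom.
Each of those chain origins has no stated cause.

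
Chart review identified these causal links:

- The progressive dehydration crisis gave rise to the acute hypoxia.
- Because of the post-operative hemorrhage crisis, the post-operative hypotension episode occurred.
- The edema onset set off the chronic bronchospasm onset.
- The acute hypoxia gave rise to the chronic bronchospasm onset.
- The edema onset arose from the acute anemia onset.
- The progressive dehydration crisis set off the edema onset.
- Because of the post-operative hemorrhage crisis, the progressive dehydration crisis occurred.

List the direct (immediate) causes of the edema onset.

the acute anemia onset, the progressive dehydration crisis

Upstream contributors include the post-operative hemorrhage crisis, but only the acute anemia onset, the progressive dehydration crisis feed directly into the edema onset.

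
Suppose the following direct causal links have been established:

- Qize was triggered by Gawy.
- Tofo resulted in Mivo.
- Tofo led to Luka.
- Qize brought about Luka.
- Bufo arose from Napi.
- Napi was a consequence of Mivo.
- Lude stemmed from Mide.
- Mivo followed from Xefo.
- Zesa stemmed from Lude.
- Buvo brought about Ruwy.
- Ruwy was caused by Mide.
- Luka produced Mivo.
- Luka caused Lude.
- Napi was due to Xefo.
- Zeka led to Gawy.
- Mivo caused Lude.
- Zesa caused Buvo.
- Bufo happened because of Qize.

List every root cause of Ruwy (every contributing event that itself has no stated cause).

Mide, Tofo, Xefo, Zeka

Tracing upstream from Ruwy: Ruwy ← Buvo ← Zesa ← Lude ← Luka ← Tofo.
A separate upstream branch: Ruwy ← Buvo ← Zesa ← Lude ← Luka ← Qize ← Gawy ← Zeka.
A separate upstream branch: Ruwy ← Buvo ← Zesa ← Lude ← Mivo ← Xefo.
A separate upstream branch: Ruwy ← Mide.
Each of those chain origins has no stated cause.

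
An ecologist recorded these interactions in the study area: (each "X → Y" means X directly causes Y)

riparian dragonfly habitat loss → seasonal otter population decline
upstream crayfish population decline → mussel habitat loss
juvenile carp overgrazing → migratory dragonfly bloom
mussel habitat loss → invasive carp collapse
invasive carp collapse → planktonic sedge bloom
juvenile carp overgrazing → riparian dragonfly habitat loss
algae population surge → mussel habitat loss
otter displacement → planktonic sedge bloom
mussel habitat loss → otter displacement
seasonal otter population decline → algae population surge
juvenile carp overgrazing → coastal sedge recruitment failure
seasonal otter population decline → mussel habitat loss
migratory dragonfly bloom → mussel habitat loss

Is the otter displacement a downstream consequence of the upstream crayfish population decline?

Yes

There is a causal chain: the upstream crayfish population decline → the mussel habitat loss → the otter displacement.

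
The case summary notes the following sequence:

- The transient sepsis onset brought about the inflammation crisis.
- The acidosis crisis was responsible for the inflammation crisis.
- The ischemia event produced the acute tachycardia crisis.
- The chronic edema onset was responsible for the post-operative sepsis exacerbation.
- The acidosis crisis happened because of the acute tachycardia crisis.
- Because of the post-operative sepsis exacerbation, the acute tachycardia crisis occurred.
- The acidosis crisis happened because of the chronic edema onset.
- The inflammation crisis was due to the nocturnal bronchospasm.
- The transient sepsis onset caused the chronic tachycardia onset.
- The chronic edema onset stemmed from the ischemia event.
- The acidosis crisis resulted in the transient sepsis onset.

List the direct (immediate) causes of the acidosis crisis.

Upstream contributors include the ischemia event, the post-operative sepsis exacerbation, but only the acute tachycardia crisis, the chronic edema onset feed directly into the acidosis crisis.

the acute tachycardia crisis, the chronic edema onset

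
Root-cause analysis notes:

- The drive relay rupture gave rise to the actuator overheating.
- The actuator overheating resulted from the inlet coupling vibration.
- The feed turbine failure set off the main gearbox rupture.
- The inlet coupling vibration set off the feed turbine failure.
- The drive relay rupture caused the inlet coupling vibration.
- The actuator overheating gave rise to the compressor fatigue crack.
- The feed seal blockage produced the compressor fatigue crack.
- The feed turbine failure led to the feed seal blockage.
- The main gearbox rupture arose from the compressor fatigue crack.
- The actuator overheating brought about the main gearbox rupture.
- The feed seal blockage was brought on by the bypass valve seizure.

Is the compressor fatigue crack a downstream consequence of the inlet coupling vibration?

There is a causal chain: the inlet coupling vibration → the actuator overheating → the compressor fatigue crack.

Yes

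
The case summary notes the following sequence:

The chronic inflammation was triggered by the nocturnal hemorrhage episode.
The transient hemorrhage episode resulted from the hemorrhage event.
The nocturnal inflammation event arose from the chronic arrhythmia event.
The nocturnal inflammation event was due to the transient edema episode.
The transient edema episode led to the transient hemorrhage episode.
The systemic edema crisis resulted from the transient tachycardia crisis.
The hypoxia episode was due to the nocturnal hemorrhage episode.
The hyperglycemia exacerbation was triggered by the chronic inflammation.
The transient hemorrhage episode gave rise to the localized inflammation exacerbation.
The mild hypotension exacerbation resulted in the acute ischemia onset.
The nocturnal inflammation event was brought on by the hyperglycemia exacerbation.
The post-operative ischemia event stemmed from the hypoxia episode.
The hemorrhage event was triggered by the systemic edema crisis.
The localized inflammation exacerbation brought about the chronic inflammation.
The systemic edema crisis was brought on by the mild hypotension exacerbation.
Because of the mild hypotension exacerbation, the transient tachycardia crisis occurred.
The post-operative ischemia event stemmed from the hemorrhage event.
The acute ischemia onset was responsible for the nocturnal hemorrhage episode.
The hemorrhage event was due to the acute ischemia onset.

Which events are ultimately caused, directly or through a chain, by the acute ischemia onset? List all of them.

Direct effects: the nocturnal hemorrhage episode, the hemorrhage event.
2 steps out: the hypoxia episode, the post-operative ischemia event, the transient hemorrhage episode, the chronic inflammation.
3 steps out: the localized inflammation exacerbation, the hyperglycemia exacerbation.
4 steps out: the nocturnal inflammation event.
Not reachable from it: the mild hypotension exacerbation, the transient tachycardia crisis, the transient edema episode, the systemic edema crisis, the chronic arrhythmia event.

the chronic inflammation, the hemorrhage event, the hyperglycemia exacerbation, the hypoxia episode, the localized inflammation exacerbation, the nocturnal hemorrhage episode, the nocturnal inflammation event, the post-operative ischemia event, the transient hemorrhage episode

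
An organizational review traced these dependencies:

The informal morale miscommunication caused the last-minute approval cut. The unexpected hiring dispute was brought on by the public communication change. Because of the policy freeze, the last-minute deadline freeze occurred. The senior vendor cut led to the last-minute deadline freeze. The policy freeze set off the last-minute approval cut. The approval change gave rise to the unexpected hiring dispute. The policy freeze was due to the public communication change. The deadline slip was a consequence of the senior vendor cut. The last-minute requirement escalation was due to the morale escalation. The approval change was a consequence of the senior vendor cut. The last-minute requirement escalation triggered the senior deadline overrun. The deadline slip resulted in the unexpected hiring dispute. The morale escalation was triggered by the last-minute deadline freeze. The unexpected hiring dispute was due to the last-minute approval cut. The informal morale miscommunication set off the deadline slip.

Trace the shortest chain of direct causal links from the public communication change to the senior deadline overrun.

the public communication change → the policy freeze → the last-minute deadline freeze → the morale escalation → the last-minute requirement escalation → the senior deadline overrun

the public communication change → the policy freeze
the policy freeze → the last-minute deadline freeze
the last-minute deadline freeze → the morale escalation
the morale escalation → the last-minute requirement escalation
the last-minute requirement escalation → the senior deadline overrun
Length: 5 steps.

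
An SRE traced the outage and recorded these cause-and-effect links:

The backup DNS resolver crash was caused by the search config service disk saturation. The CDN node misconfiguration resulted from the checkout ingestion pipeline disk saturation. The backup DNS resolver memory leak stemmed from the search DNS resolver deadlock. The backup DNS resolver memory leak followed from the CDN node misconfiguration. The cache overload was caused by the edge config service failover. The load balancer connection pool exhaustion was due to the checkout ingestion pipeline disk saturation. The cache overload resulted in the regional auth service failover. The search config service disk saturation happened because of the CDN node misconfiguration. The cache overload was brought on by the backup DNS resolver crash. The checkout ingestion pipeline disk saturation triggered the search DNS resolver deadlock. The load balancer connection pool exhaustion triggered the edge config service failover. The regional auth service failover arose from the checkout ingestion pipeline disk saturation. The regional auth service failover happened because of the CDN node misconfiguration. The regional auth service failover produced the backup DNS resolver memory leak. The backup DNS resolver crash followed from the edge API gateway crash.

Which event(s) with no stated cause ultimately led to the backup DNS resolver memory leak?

Tracing upstream from the backup DNS resolver memory leak: the backup DNS resolver memory leak ← the CDN node misconfiguration ← the checkout ingestion pipeline disk saturation.
A separate upstream branch: the backup DNS resolver memory leak ← the regional auth service failover ← the cache overload ← the backup DNS resolver crash ← the edge API gateway crash.
Each of those chain origins has no stated cause.

the checkout ingestion pipeline disk saturation, the edge API gateway crash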